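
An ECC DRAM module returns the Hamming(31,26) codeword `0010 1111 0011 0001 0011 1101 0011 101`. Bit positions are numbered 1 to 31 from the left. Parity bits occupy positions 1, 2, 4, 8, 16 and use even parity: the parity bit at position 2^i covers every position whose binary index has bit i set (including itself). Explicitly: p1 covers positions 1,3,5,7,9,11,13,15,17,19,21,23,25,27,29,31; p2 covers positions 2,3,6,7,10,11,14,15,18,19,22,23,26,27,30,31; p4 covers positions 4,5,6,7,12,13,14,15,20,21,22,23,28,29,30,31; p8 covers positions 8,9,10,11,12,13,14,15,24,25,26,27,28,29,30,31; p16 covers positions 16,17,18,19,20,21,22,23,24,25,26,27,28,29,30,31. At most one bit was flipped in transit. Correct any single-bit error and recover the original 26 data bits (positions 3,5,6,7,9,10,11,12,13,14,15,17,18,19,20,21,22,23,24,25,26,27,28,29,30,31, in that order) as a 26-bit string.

s1: b1⊕b3⊕b5⊕b7⊕b9⊕b11⊕b13⊕b15⊕b17⊕b19⊕b21⊕b23⊕b25⊕b27⊕b29⊕b31 = 0⊕1⊕1⊕1⊕0⊕1⊕0⊕0⊕0⊕1⊕1⊕0⊕0⊕1⊕1⊕1 = 1
s2: b2⊕b3⊕b6⊕b7⊕b10⊕b11⊕b14⊕b15⊕b18⊕b19⊕b22⊕b23⊕b26⊕b27⊕b30⊕b31 = 0⊕1⊕1⊕1⊕0⊕1⊕0⊕0⊕0⊕1⊕1⊕0⊕0⊕1⊕0⊕1 = 0
s4: b4⊕b5⊕b6⊕b7⊕b12⊕b13⊕b14⊕b15⊕b20⊕b21⊕b22⊕b23⊕b28⊕b29⊕b30⊕b31 = 0⊕1⊕1⊕1⊕1⊕0⊕0⊕0⊕1⊕1⊕1⊕0⊕1⊕1⊕0⊕1 = 0
s8: b8⊕b9⊕b10⊕b11⊕b12⊕b13⊕b14⊕b15⊕b24⊕b25⊕b26⊕b27⊕b28⊕b29⊕b30⊕b31 = 1⊕0⊕0⊕1⊕1⊕0⊕0⊕0⊕1⊕0⊕0⊕1⊕1⊕1⊕0⊕1 = 0
s16: b16⊕b17⊕b18⊕b19⊕b20⊕b21⊕b22⊕b23⊕b24⊕b25⊕b26⊕b27⊕b28⊕b29⊕b30⊕b31 = 1⊕0⊕0⊕1⊕1⊕1⊕1⊕0⊕1⊕0⊕0⊕1⊕1⊕1⊕0⊕1 = 0
Syndrome (s16...s1) = 00001 → position 1.
Flip bit 1: corrected codeword = 1010111100110001001111010011101
Data bits at positions 3,5,6,7,9,10,11,12,13,14,15,17,18,19,20,21,22,23,24,25,26,27,28,29,30,31: 11110011000001111010011101

11110011000001111010011101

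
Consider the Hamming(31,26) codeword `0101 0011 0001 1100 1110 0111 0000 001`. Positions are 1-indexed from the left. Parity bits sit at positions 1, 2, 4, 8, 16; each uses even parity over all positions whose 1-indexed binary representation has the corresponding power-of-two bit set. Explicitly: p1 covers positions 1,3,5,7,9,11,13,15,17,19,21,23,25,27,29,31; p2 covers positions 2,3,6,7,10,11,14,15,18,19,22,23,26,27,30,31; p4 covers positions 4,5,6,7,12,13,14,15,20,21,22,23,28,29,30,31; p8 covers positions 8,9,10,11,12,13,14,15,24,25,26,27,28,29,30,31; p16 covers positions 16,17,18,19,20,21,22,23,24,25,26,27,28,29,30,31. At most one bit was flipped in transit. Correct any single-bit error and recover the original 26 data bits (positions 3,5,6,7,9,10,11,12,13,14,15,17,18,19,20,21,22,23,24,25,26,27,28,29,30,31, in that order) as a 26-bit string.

s1: b1⊕b3⊕b5⊕b7⊕b9⊕b11⊕b13⊕b15⊕b17⊕b19⊕b21⊕b23⊕b25⊕b27⊕b29⊕b31 = 0⊕0⊕0⊕1⊕0⊕0⊕1⊕0⊕1⊕1⊕0⊕1⊕0⊕0⊕0⊕1 = 0
s2: b2⊕b3⊕b6⊕b7⊕b10⊕b11⊕b14⊕b15⊕b18⊕b19⊕b22⊕b23⊕b26⊕b27⊕b30⊕b31 = 1⊕0⊕0⊕1⊕0⊕0⊕1⊕0⊕1⊕1⊕1⊕1⊕0⊕0⊕0⊕1 = 0
s4: b4⊕b5⊕b6⊕b7⊕b12⊕b13⊕b14⊕b15⊕b20⊕b21⊕b22⊕b23⊕b28⊕b29⊕b30⊕b31 = 1⊕0⊕0⊕1⊕1⊕1⊕1⊕0⊕0⊕0⊕1⊕1⊕0⊕0⊕0⊕1 = 0
s8: b8⊕b9⊕b10⊕b11⊕b12⊕b13⊕b14⊕b15⊕b24⊕b25⊕b26⊕b27⊕b28⊕b29⊕b30⊕b31 = 1⊕0⊕0⊕0⊕1⊕1⊕1⊕0⊕1⊕0⊕0⊕0⊕0⊕0⊕0⊕1 = 0
s16: b16⊕b17⊕b18⊕b19⊕b20⊕b21⊕b22⊕b23⊕b24⊕b25⊕b26⊕b27⊕b28⊕b29⊕b30⊕b31 = 0⊕1⊕1⊕1⊕0⊕0⊕1⊕1⊕1⊕0⊕0⊕0⊕0⊕0⊕0⊕1 = 1
Syndrome (s16...s1) = 10000 → position 16.
Flip bit 16: corrected codeword = 0101001100011101111001110000001
Data bits at positions 3,5,6,7,9,10,11,12,13,14,15,17,18,19,20,21,22,23,24,25,26,27,28,29,30,31: 00010001110111001110000001

00010001110111001110000001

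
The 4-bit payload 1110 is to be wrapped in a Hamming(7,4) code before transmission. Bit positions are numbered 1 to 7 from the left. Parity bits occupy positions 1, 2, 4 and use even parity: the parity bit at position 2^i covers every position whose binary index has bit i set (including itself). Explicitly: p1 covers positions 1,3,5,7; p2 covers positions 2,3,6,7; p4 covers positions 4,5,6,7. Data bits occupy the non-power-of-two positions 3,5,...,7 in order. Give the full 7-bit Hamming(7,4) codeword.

0010110

Place data bits at non-power-of-two positions: b3=1, b5=1, b6=1, b7=0.
p1 = XOR of data positions {3,5,7} = 1⊕1⊕0 = 0
p2 = XOR of data positions {3,6,7} = 1⊕1⊕0 = 0
p4 = XOR of data positions {5,6,7} = 1⊕1⊕0 = 0
Codeword b1..b7 = 0010110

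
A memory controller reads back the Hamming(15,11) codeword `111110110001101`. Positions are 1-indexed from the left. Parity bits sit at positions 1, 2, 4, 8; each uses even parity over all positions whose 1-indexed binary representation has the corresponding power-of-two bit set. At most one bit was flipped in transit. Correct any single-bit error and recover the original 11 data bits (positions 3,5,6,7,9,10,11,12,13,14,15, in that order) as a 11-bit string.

s1: b1⊕b3⊕b5⊕b7⊕b9⊕b11⊕b13⊕b15 = 1⊕1⊕1⊕1⊕0⊕0⊕1⊕1 = 0
s2: b2⊕b3⊕b6⊕b7⊕b10⊕b11⊕b14⊕b15 = 1⊕1⊕0⊕1⊕0⊕0⊕0⊕1 = 0
s4: b4⊕b5⊕b6⊕b7⊕b12⊕b13⊕b14⊕b15 = 1⊕1⊕0⊕1⊕1⊕1⊕0⊕1 = 0
s8: b8⊕b9⊕b10⊕b11⊕b12⊕b13⊕b14⊕b15 = 1⊕0⊕0⊕0⊕1⊕1⊕0⊕1 = 0
Syndrome (s8...s1) = 0000 → position 0 (no error).
No correction needed.
Data bits at positions 3,5,6,7,9,10,11,12,13,14,15: 11010001101

11010001101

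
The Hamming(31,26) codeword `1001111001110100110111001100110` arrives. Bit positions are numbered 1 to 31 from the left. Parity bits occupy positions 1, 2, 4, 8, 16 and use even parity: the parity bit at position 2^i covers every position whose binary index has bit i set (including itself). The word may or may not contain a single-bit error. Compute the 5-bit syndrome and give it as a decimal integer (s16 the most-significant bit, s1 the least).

s1: b1⊕b3⊕b5⊕b7⊕b9⊕b11⊕b13⊕b15⊕b17⊕b19⊕b21⊕b23⊕b25⊕b27⊕b29⊕b31 = 1⊕0⊕1⊕1⊕0⊕1⊕0⊕0⊕1⊕0⊕1⊕0⊕1⊕0⊕1⊕0 = 0
s2: b2⊕b3⊕b6⊕b7⊕b10⊕b11⊕b14⊕b15⊕b18⊕b19⊕b22⊕b23⊕b26⊕b27⊕b30⊕b31 = 0⊕0⊕1⊕1⊕1⊕1⊕1⊕0⊕1⊕0⊕1⊕0⊕1⊕0⊕1⊕0 = 1
s4: b4⊕b5⊕b6⊕b7⊕b12⊕b13⊕b14⊕b15⊕b20⊕b21⊕b22⊕b23⊕b28⊕b29⊕b30⊕b31 = 1⊕1⊕1⊕1⊕1⊕0⊕1⊕0⊕1⊕1⊕1⊕0⊕0⊕1⊕1⊕0 = 1
s8: b8⊕b9⊕b10⊕b11⊕b12⊕b13⊕b14⊕b15⊕b24⊕b25⊕b26⊕b27⊕b28⊕b29⊕b30⊕b31 = 0⊕0⊕1⊕1⊕1⊕0⊕1⊕0⊕0⊕1⊕1⊕0⊕0⊕1⊕1⊕0 = 0
s16: b16⊕b17⊕b18⊕b19⊕b20⊕b21⊕b22⊕b23⊕b24⊕b25⊕b26⊕b27⊕b28⊕b29⊕b30⊕b31 = 0⊕1⊕1⊕0⊕1⊕1⊕1⊕0⊕0⊕1⊕1⊕0⊕0⊕1⊕1⊕0 = 1
Syndrome (s16...s1) = 10110 → position 22.

22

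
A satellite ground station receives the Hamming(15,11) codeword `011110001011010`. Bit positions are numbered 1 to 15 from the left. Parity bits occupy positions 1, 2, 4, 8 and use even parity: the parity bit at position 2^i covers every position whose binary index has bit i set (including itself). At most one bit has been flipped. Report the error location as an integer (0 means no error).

0

s1: b1⊕b3⊕b5⊕b7⊕b9⊕b11⊕b13⊕b15 = 0⊕1⊕1⊕0⊕1⊕1⊕0⊕0 = 0
s2: b2⊕b3⊕b6⊕b7⊕b10⊕b11⊕b14⊕b15 = 1⊕1⊕0⊕0⊕0⊕1⊕1⊕0 = 0
s4: b4⊕b5⊕b6⊕b7⊕b12⊕b13⊕b14⊕b15 = 1⊕1⊕0⊕0⊕1⊕0⊕1⊕0 = 0
s8: b8⊕b9⊕b10⊕b11⊕b12⊕b13⊕b14⊕b15 = 0⊕1⊕0⊕1⊕1⊕0⊕1⊕0 = 0
Syndrome (s8...s1) = 0000 → position 0 (no error).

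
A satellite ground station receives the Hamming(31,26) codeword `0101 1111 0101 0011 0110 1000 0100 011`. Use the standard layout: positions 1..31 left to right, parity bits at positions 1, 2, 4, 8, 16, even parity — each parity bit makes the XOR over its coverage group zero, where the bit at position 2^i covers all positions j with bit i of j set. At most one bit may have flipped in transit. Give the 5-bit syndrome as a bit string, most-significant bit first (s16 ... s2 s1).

11100

s1: b1⊕b3⊕b5⊕b7⊕b9⊕b11⊕b13⊕b15⊕b17⊕b19⊕b21⊕b23⊕b25⊕b27⊕b29⊕b31 = 0⊕0⊕1⊕1⊕0⊕0⊕0⊕1⊕0⊕1⊕1⊕0⊕0⊕0⊕0⊕1 = 0
s2: b2⊕b3⊕b6⊕b7⊕b10⊕b11⊕b14⊕b15⊕b18⊕b19⊕b22⊕b23⊕b26⊕b27⊕b30⊕b31 = 1⊕0⊕1⊕1⊕1⊕0⊕0⊕1⊕1⊕1⊕0⊕0⊕1⊕0⊕1⊕1 = 0
s4: b4⊕b5⊕b6⊕b7⊕b12⊕b13⊕b14⊕b15⊕b20⊕b21⊕b22⊕b23⊕b28⊕b29⊕b30⊕b31 = 1⊕1⊕1⊕1⊕1⊕0⊕0⊕1⊕0⊕1⊕0⊕0⊕0⊕0⊕1⊕1 = 1
s8: b8⊕b9⊕b10⊕b11⊕b12⊕b13⊕b14⊕b15⊕b24⊕b25⊕b26⊕b27⊕b28⊕b29⊕b30⊕b31 = 1⊕0⊕1⊕0⊕1⊕0⊕0⊕1⊕0⊕0⊕1⊕0⊕0⊕0⊕1⊕1 = 1
s16: b16⊕b17⊕b18⊕b19⊕b20⊕b21⊕b22⊕b23⊕b24⊕b25⊕b26⊕b27⊕b28⊕b29⊕b30⊕b31 = 1⊕0⊕1⊕1⊕0⊕1⊕0⊕0⊕0⊕0⊕1⊕0⊕0⊕0⊕1⊕1 = 1
Syndrome (s16...s1) = 11100 → position 28.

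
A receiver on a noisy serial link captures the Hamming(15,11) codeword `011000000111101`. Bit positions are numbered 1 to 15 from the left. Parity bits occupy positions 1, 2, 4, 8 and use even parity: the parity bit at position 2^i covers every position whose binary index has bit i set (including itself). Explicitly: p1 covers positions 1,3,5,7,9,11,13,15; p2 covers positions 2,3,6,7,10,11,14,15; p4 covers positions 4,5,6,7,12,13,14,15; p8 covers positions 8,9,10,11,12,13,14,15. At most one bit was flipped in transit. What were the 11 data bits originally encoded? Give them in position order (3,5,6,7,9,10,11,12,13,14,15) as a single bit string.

10000111111

s1: b1⊕b3⊕b5⊕b7⊕b9⊕b11⊕b13⊕b15 = 0⊕1⊕0⊕0⊕0⊕1⊕1⊕1 = 0
s2: b2⊕b3⊕b6⊕b7⊕b10⊕b11⊕b14⊕b15 = 1⊕1⊕0⊕0⊕1⊕1⊕0⊕1 = 1
s4: b4⊕b5⊕b6⊕b7⊕b12⊕b13⊕b14⊕b15 = 0⊕0⊕0⊕0⊕1⊕1⊕0⊕1 = 1
s8: b8⊕b9⊕b10⊕b11⊕b12⊕b13⊕b14⊕b15 = 0⊕0⊕1⊕1⊕1⊕1⊕0⊕1 = 1
Syndrome (s8...s1) = 1110 → position 14.
Flip bit 14: corrected codeword = 011000000111111
Data bits at positions 3,5,6,7,9,10,11,12,13,14,15: 10000111111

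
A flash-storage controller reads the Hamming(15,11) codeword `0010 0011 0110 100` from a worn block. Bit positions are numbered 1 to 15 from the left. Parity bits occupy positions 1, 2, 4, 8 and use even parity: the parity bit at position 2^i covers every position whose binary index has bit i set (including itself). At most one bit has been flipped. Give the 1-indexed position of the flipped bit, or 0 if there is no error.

0

s1: b1⊕b3⊕b5⊕b7⊕b9⊕b11⊕b13⊕b15 = 0⊕1⊕0⊕1⊕0⊕1⊕1⊕0 = 0
s2: b2⊕b3⊕b6⊕b7⊕b10⊕b11⊕b14⊕b15 = 0⊕1⊕0⊕1⊕1⊕1⊕0⊕0 = 0
s4: b4⊕b5⊕b6⊕b7⊕b12⊕b13⊕b14⊕b15 = 0⊕0⊕0⊕1⊕0⊕1⊕0⊕0 = 0
s8: b8⊕b9⊕b10⊕b11⊕b12⊕b13⊕b14⊕b15 = 1⊕0⊕1⊕1⊕0⊕1⊕0⊕0 = 0
Syndrome (s8...s1) = 0000 → position 0 (no error).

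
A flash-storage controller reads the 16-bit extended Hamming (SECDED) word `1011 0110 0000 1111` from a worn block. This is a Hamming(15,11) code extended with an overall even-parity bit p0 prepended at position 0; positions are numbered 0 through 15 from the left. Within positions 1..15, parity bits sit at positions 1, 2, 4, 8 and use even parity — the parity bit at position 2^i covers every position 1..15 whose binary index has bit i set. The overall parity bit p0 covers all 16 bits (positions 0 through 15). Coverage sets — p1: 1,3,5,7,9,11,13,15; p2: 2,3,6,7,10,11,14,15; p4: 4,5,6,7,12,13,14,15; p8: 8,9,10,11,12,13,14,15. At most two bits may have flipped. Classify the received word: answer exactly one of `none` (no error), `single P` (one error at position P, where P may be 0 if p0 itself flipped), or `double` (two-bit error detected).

s1: b1⊕b3⊕b5⊕b7⊕b9⊕b11⊕b13⊕b15 = 0⊕1⊕1⊕0⊕0⊕0⊕1⊕1 = 0
s2: b2⊕b3⊕b6⊕b7⊕b10⊕b11⊕b14⊕b15 = 1⊕1⊕1⊕0⊕0⊕0⊕1⊕1 = 1
s4: b4⊕b5⊕b6⊕b7⊕b12⊕b13⊕b14⊕b15 = 0⊕1⊕1⊕0⊕1⊕1⊕1⊕1 = 0
s8: b8⊕b9⊕b10⊕b11⊕b12⊕b13⊕b14⊕b15 = 0⊕0⊕0⊕0⊕1⊕1⊕1⊕1 = 0
Syndrome (s8...s1) = 0010 → position 2.
Overall parity (XOR of all 16 bits, including p0): 1⊕0⊕1⊕1⊕0⊕1⊕1⊕0⊕0⊕0⊕0⊕0⊕1⊕1⊕1⊕1 = 1
Overall=1, syndrome position=2 → single-bit error at position 2.

single 2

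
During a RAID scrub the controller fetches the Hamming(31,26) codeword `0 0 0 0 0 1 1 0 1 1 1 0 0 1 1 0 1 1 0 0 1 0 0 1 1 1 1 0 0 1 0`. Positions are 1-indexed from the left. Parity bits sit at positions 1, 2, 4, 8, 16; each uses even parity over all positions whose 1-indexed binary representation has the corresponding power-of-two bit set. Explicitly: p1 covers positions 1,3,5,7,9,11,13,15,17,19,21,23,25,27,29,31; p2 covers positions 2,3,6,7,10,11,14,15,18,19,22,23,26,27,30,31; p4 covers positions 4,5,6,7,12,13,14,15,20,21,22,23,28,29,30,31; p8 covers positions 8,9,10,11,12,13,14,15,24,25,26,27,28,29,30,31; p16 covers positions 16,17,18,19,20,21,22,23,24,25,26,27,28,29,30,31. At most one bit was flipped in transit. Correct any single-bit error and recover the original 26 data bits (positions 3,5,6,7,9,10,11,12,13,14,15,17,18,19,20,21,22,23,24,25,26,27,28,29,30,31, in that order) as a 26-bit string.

00111110011110010011110010

s1: b1⊕b3⊕b5⊕b7⊕b9⊕b11⊕b13⊕b15⊕b17⊕b19⊕b21⊕b23⊕b25⊕b27⊕b29⊕b31 = 0⊕0⊕0⊕1⊕1⊕1⊕0⊕1⊕1⊕0⊕1⊕0⊕1⊕1⊕0⊕0 = 0
s2: b2⊕b3⊕b6⊕b7⊕b10⊕b11⊕b14⊕b15⊕b18⊕b19⊕b22⊕b23⊕b26⊕b27⊕b30⊕b31 = 0⊕0⊕1⊕1⊕1⊕1⊕1⊕1⊕1⊕0⊕0⊕0⊕1⊕1⊕1⊕0 = 0
s4: b4⊕b5⊕b6⊕b7⊕b12⊕b13⊕b14⊕b15⊕b20⊕b21⊕b22⊕b23⊕b28⊕b29⊕b30⊕b31 = 0⊕0⊕1⊕1⊕0⊕0⊕1⊕1⊕0⊕1⊕0⊕0⊕0⊕0⊕1⊕0 = 0
s8: b8⊕b9⊕b10⊕b11⊕b12⊕b13⊕b14⊕b15⊕b24⊕b25⊕b26⊕b27⊕b28⊕b29⊕b30⊕b31 = 0⊕1⊕1⊕1⊕0⊕0⊕1⊕1⊕1⊕1⊕1⊕1⊕0⊕0⊕1⊕0 = 0
s16: b16⊕b17⊕b18⊕b19⊕b20⊕b21⊕b22⊕b23⊕b24⊕b25⊕b26⊕b27⊕b28⊕b29⊕b30⊕b31 = 0⊕1⊕1⊕0⊕0⊕1⊕0⊕0⊕1⊕1⊕1⊕1⊕0⊕0⊕1⊕0 = 0
Syndrome (s16...s1) = 00000 → position 0 (no error).
No correction needed.
Data bits at positions 3,5,6,7,9,10,11,12,13,14,15,17,18,19,20,21,22,23,24,25,26,27,28,29,30,31: 00111110011110010011110010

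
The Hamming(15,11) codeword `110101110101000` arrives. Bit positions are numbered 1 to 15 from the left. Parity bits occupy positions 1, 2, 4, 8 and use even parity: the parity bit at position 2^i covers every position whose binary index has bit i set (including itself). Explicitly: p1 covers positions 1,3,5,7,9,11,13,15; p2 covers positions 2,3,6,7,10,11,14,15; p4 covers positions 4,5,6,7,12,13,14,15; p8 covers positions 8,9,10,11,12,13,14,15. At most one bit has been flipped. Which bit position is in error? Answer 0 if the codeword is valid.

s1: b1⊕b3⊕b5⊕b7⊕b9⊕b11⊕b13⊕b15 = 1⊕0⊕0⊕1⊕0⊕0⊕0⊕0 = 0
s2: b2⊕b3⊕b6⊕b7⊕b10⊕b11⊕b14⊕b15 = 1⊕0⊕1⊕1⊕1⊕0⊕0⊕0 = 0
s4: b4⊕b5⊕b6⊕b7⊕b12⊕b13⊕b14⊕b15 = 1⊕0⊕1⊕1⊕1⊕0⊕0⊕0 = 0
s8: b8⊕b9⊕b10⊕b11⊕b12⊕b13⊕b14⊕b15 = 1⊕0⊕1⊕0⊕1⊕0⊕0⊕0 = 1
Syndrome (s8...s1) = 1000 → position 8.

8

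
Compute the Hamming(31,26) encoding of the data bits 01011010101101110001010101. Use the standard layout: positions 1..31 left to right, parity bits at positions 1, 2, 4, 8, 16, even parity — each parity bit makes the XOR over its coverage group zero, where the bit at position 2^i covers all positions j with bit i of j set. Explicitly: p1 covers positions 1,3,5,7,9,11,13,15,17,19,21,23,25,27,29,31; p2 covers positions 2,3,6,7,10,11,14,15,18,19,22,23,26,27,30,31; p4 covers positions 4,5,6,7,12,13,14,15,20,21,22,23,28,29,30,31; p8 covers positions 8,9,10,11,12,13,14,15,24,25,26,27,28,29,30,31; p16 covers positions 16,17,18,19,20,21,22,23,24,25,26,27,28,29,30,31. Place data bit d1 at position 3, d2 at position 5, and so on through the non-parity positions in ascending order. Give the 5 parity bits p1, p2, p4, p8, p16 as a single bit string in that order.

10000

Place data bits at non-power-of-two positions: b3=0, b5=1, b6=0, b7=1, b9=1, b10=0, b11=1, b12=0, b13=1, b14=0, b15=1, b17=1, b18=0, b19=1, b20=1, b21=1, b22=0, b23=0, b24=0, b25=1, b26=0, b27=1, b28=0, b29=1, b30=0, b31=1.
p1 = XOR of data positions {3,5,7,9,11,13,15,17,19,21,23,25,27,29,31} = 0⊕1⊕1⊕1⊕1⊕1⊕1⊕1⊕1⊕1⊕0⊕1⊕1⊕1⊕1 = 1
p2 = XOR of data positions {3,6,7,10,11,14,15,18,19,22,23,26,27,30,31} = 0⊕0⊕1⊕0⊕1⊕0⊕1⊕0⊕1⊕0⊕0⊕0⊕1⊕0⊕1 = 0
p4 = XOR of data positions {5,6,7,12,13,14,15,20,21,22,23,28,29,30,31} = 1⊕0⊕1⊕0⊕1⊕0⊕1⊕1⊕1⊕0⊕0⊕0⊕1⊕0⊕1 = 0
p8 = XOR of data positions {9,10,11,12,13,14,15,24,25,26,27,28,29,30,31} = 1⊕0⊕1⊕0⊕1⊕0⊕1⊕0⊕1⊕0⊕1⊕0⊕1⊕0⊕1 = 0
p16 = XOR of data positions {17,18,19,20,21,22,23,24,25,26,27,28,29,30,31} = 1⊕0⊕1⊕1⊕1⊕0⊕0⊕0⊕1⊕0⊕1⊕0⊕1⊕0⊕1 = 0
Parity bits p1,p2,p4,p8,p16 = 10000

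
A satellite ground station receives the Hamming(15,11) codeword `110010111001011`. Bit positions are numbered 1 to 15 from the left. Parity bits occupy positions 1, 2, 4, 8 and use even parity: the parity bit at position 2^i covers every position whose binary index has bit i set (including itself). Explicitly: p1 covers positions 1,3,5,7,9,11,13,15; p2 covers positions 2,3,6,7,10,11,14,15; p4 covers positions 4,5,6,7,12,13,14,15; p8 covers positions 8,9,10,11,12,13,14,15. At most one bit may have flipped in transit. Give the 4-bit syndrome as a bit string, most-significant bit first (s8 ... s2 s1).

s1: b1⊕b3⊕b5⊕b7⊕b9⊕b11⊕b13⊕b15 = 1⊕0⊕1⊕1⊕1⊕0⊕0⊕1 = 1
s2: b2⊕b3⊕b6⊕b7⊕b10⊕b11⊕b14⊕b15 = 1⊕0⊕0⊕1⊕0⊕0⊕1⊕1 = 0
s4: b4⊕b5⊕b6⊕b7⊕b12⊕b13⊕b14⊕b15 = 0⊕1⊕0⊕1⊕1⊕0⊕1⊕1 = 1
s8: b8⊕b9⊕b10⊕b11⊕b12⊕b13⊕b14⊕b15 = 1⊕1⊕0⊕0⊕1⊕0⊕1⊕1 = 1
Syndrome (s8...s1) = 1101 → position 13.

1101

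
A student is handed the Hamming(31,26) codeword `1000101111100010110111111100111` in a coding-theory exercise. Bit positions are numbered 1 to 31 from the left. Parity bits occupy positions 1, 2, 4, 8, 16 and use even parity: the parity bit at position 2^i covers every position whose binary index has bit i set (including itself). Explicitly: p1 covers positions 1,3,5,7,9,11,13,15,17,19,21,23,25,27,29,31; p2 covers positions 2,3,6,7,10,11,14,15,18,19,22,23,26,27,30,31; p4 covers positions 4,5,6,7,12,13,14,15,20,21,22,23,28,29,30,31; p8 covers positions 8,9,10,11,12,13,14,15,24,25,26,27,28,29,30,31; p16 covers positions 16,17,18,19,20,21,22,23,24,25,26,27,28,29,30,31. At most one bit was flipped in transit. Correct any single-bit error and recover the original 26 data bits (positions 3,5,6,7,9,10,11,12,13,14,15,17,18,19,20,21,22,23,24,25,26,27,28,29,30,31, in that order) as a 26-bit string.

s1: b1⊕b3⊕b5⊕b7⊕b9⊕b11⊕b13⊕b15⊕b17⊕b19⊕b21⊕b23⊕b25⊕b27⊕b29⊕b31 = 1⊕0⊕1⊕1⊕1⊕1⊕0⊕1⊕1⊕0⊕1⊕1⊕1⊕0⊕1⊕1 = 0
s2: b2⊕b3⊕b6⊕b7⊕b10⊕b11⊕b14⊕b15⊕b18⊕b19⊕b22⊕b23⊕b26⊕b27⊕b30⊕b31 = 0⊕0⊕0⊕1⊕1⊕1⊕0⊕1⊕1⊕0⊕1⊕1⊕1⊕0⊕1⊕1 = 0
s4: b4⊕b5⊕b6⊕b7⊕b12⊕b13⊕b14⊕b15⊕b20⊕b21⊕b22⊕b23⊕b28⊕b29⊕b30⊕b31 = 0⊕1⊕0⊕1⊕0⊕0⊕0⊕1⊕1⊕1⊕1⊕1⊕0⊕1⊕1⊕1 = 0
s8: b8⊕b9⊕b10⊕b11⊕b12⊕b13⊕b14⊕b15⊕b24⊕b25⊕b26⊕b27⊕b28⊕b29⊕b30⊕b31 = 1⊕1⊕1⊕1⊕0⊕0⊕0⊕1⊕1⊕1⊕1⊕0⊕0⊕1⊕1⊕1 = 1
s16: b16⊕b17⊕b18⊕b19⊕b20⊕b21⊕b22⊕b23⊕b24⊕b25⊕b26⊕b27⊕b28⊕b29⊕b30⊕b31 = 0⊕1⊕1⊕0⊕1⊕1⊕1⊕1⊕1⊕1⊕1⊕0⊕0⊕1⊕1⊕1 = 0
Syndrome (s16...s1) = 01000 → position 8.
Flip bit 8: corrected codeword = 1000101011100010110111111100111
Data bits at positions 3,5,6,7,9,10,11,12,13,14,15,17,18,19,20,21,22,23,24,25,26,27,28,29,30,31: 01011110001110111111100111

01011110001110111111100111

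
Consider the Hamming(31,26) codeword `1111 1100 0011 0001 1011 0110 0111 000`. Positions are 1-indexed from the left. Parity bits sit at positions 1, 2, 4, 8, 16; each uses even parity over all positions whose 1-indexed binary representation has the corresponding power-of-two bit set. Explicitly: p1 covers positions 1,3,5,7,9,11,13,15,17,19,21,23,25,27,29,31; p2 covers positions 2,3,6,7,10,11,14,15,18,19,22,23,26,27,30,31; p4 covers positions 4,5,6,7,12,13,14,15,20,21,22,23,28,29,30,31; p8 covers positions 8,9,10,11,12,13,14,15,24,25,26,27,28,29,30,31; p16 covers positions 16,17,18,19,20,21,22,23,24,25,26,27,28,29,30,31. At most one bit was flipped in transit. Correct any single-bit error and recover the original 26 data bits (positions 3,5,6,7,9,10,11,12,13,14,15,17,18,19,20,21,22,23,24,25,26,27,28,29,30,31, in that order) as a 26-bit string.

11100011000101101100011000

s1: b1⊕b3⊕b5⊕b7⊕b9⊕b11⊕b13⊕b15⊕b17⊕b19⊕b21⊕b23⊕b25⊕b27⊕b29⊕b31 = 1⊕1⊕1⊕0⊕0⊕1⊕0⊕0⊕1⊕1⊕0⊕1⊕0⊕1⊕0⊕0 = 0
s2: b2⊕b3⊕b6⊕b7⊕b10⊕b11⊕b14⊕b15⊕b18⊕b19⊕b22⊕b23⊕b26⊕b27⊕b30⊕b31 = 1⊕1⊕1⊕0⊕0⊕1⊕0⊕0⊕0⊕1⊕1⊕1⊕1⊕1⊕0⊕0 = 1
s4: b4⊕b5⊕b6⊕b7⊕b12⊕b13⊕b14⊕b15⊕b20⊕b21⊕b22⊕b23⊕b28⊕b29⊕b30⊕b31 = 1⊕1⊕1⊕0⊕1⊕0⊕0⊕0⊕1⊕0⊕1⊕1⊕1⊕0⊕0⊕0 = 0
s8: b8⊕b9⊕b10⊕b11⊕b12⊕b13⊕b14⊕b15⊕b24⊕b25⊕b26⊕b27⊕b28⊕b29⊕b30⊕b31 = 0⊕0⊕0⊕1⊕1⊕0⊕0⊕0⊕0⊕0⊕1⊕1⊕1⊕0⊕0⊕0 = 1
s16: b16⊕b17⊕b18⊕b19⊕b20⊕b21⊕b22⊕b23⊕b24⊕b25⊕b26⊕b27⊕b28⊕b29⊕b30⊕b31 = 1⊕1⊕0⊕1⊕1⊕0⊕1⊕1⊕0⊕0⊕1⊕1⊕1⊕0⊕0⊕0 = 1
Syndrome (s16...s1) = 11010 → position 26.
Flip bit 26: corrected codeword = 1111110000110001101101100011000
Data bits at positions 3,5,6,7,9,10,11,12,13,14,15,17,18,19,20,21,22,23,24,25,26,27,28,29,30,31: 11100011000101101100011000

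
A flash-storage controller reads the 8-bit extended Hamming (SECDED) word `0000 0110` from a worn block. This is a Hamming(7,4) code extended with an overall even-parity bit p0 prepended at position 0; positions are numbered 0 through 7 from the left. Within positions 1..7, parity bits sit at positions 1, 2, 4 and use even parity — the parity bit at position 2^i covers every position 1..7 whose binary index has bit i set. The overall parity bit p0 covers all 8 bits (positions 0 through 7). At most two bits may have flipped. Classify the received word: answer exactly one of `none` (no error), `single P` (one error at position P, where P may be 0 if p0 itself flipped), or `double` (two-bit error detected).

double

s1: b1⊕b3⊕b5⊕b7 = 0⊕0⊕1⊕0 = 1
s2: b2⊕b3⊕b6⊕b7 = 0⊕0⊕1⊕0 = 1
s4: b4⊕b5⊕b6⊕b7 = 0⊕1⊕1⊕0 = 0
Syndrome (s4...s1) = 011 → position 3.
Overall parity (XOR of all 8 bits, including p0): 0⊕0⊕0⊕0⊕0⊕1⊕1⊕0 = 0
Overall=0, syndrome position=3 → double-bit error detected (uncorrectable).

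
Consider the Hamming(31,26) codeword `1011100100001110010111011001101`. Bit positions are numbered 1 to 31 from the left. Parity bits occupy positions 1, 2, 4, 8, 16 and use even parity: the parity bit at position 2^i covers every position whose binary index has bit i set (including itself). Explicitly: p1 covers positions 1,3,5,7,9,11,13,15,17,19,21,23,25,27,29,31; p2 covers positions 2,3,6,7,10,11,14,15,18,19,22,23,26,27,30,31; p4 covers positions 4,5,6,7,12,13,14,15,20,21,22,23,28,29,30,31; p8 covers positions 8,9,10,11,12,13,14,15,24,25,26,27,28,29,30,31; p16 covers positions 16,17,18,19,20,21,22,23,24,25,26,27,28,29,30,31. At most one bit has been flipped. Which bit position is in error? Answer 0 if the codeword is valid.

s1: b1⊕b3⊕b5⊕b7⊕b9⊕b11⊕b13⊕b15⊕b17⊕b19⊕b21⊕b23⊕b25⊕b27⊕b29⊕b31 = 1⊕1⊕1⊕0⊕0⊕0⊕1⊕1⊕0⊕0⊕1⊕0⊕1⊕0⊕1⊕1 = 1
s2: b2⊕b3⊕b6⊕b7⊕b10⊕b11⊕b14⊕b15⊕b18⊕b19⊕b22⊕b23⊕b26⊕b27⊕b30⊕b31 = 0⊕1⊕0⊕0⊕0⊕0⊕1⊕1⊕1⊕0⊕1⊕0⊕0⊕0⊕0⊕1 = 0
s4: b4⊕b5⊕b6⊕b7⊕b12⊕b13⊕b14⊕b15⊕b20⊕b21⊕b22⊕b23⊕b28⊕b29⊕b30⊕b31 = 1⊕1⊕0⊕0⊕0⊕1⊕1⊕1⊕1⊕1⊕1⊕0⊕1⊕1⊕0⊕1 = 1
s8: b8⊕b9⊕b10⊕b11⊕b12⊕b13⊕b14⊕b15⊕b24⊕b25⊕b26⊕b27⊕b28⊕b29⊕b30⊕b31 = 1⊕0⊕0⊕0⊕0⊕1⊕1⊕1⊕1⊕1⊕0⊕0⊕1⊕1⊕0⊕1 = 1
s16: b16⊕b17⊕b18⊕b19⊕b20⊕b21⊕b22⊕b23⊕b24⊕b25⊕b26⊕b27⊕b28⊕b29⊕b30⊕b31 = 0⊕0⊕1⊕0⊕1⊕1⊕1⊕0⊕1⊕1⊕0⊕0⊕1⊕1⊕0⊕1 = 1
Syndrome (s16...s1) = 11101 → position 29.

29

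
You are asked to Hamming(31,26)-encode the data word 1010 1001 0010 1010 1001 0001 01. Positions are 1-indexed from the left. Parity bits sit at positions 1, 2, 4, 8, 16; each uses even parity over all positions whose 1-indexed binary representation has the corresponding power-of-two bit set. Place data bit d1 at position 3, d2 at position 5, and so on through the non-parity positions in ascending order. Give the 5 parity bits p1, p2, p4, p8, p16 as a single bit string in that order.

Place data bits at non-power-of-two positions: b3=1, b5=0, b6=1, b7=0, b9=1, b10=0, b11=0, b12=1, b13=0, b14=0, b15=1, b17=0, b18=1, b19=0, b20=1, b21=0, b22=1, b23=0, b24=0, b25=1, b26=0, b27=0, b28=0, b29=1, b30=0, b31=1.
p1 = XOR of data positions {3,5,7,9,11,13,15,17,19,21,23,25,27,29,31} = 1⊕0⊕0⊕1⊕0⊕0⊕1⊕0⊕0⊕0⊕0⊕1⊕0⊕1⊕1 = 0
p2 = XOR of data positions {3,6,7,10,11,14,15,18,19,22,23,26,27,30,31} = 1⊕1⊕0⊕0⊕0⊕0⊕1⊕1⊕0⊕1⊕0⊕0⊕0⊕0⊕1 = 0
p4 = XOR of data positions {5,6,7,12,13,14,15,20,21,22,23,28,29,30,31} = 0⊕1⊕0⊕1⊕0⊕0⊕1⊕1⊕0⊕1⊕0⊕0⊕1⊕0⊕1 = 1
p8 = XOR of data positions {9,10,11,12,13,14,15,24,25,26,27,28,29,30,31} = 1⊕0⊕0⊕1⊕0⊕0⊕1⊕0⊕1⊕0⊕0⊕0⊕1⊕0⊕1 = 0
p16 = XOR of data positions {17,18,19,20,21,22,23,24,25,26,27,28,29,30,31} = 0⊕1⊕0⊕1⊕0⊕1⊕0⊕0⊕1⊕0⊕0⊕0⊕1⊕0⊕1 = 0
Parity bits p1,p2,p4,p8,p16 = 00100

00100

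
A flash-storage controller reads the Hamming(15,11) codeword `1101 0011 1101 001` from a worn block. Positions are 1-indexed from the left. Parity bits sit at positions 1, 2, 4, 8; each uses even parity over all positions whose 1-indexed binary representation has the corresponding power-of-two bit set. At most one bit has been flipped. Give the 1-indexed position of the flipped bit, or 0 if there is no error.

s1: b1⊕b3⊕b5⊕b7⊕b9⊕b11⊕b13⊕b15 = 1⊕0⊕0⊕1⊕1⊕0⊕0⊕1 = 0
s2: b2⊕b3⊕b6⊕b7⊕b10⊕b11⊕b14⊕b15 = 1⊕0⊕0⊕1⊕1⊕0⊕0⊕1 = 0
s4: b4⊕b5⊕b6⊕b7⊕b12⊕b13⊕b14⊕b15 = 1⊕0⊕0⊕1⊕1⊕0⊕0⊕1 = 0
s8: b8⊕b9⊕b10⊕b11⊕b12⊕b13⊕b14⊕b15 = 1⊕1⊕1⊕0⊕1⊕0⊕0⊕1 = 1
Syndrome (s8...s1) = 1000 → position 8.

8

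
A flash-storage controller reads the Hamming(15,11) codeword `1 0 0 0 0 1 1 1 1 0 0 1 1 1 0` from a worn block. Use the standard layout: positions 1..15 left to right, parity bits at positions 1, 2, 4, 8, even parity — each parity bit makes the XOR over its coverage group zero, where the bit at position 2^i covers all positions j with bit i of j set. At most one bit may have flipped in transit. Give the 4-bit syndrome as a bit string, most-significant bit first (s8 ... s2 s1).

1110

s1: b1⊕b3⊕b5⊕b7⊕b9⊕b11⊕b13⊕b15 = 1⊕0⊕0⊕1⊕1⊕0⊕1⊕0 = 0
s2: b2⊕b3⊕b6⊕b7⊕b10⊕b11⊕b14⊕b15 = 0⊕0⊕1⊕1⊕0⊕0⊕1⊕0 = 1
s4: b4⊕b5⊕b6⊕b7⊕b12⊕b13⊕b14⊕b15 = 0⊕0⊕1⊕1⊕1⊕1⊕1⊕0 = 1
s8: b8⊕b9⊕b10⊕b11⊕b12⊕b13⊕b14⊕b15 = 1⊕1⊕0⊕0⊕1⊕1⊕1⊕0 = 1
Syndrome (s8...s1) = 1110 → position 14.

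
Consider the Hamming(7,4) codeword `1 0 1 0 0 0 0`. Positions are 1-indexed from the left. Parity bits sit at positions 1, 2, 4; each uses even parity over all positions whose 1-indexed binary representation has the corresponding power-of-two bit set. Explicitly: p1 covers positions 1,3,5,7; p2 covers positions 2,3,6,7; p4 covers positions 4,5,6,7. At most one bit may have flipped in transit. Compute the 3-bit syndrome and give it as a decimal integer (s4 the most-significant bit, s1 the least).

s1: b1⊕b3⊕b5⊕b7 = 1⊕1⊕0⊕0 = 0
s2: b2⊕b3⊕b6⊕b7 = 0⊕1⊕0⊕0 = 1
s4: b4⊕b5⊕b6⊕b7 = 0⊕0⊕0⊕0 = 0
Syndrome (s4...s1) = 010 → position 2.

2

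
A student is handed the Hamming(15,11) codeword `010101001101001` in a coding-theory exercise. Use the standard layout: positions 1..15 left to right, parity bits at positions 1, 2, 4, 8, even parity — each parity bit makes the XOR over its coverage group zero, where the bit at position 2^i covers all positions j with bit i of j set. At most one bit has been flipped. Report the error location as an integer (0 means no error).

0

s1: b1⊕b3⊕b5⊕b7⊕b9⊕b11⊕b13⊕b15 = 0⊕0⊕0⊕0⊕1⊕0⊕0⊕1 = 0
s2: b2⊕b3⊕b6⊕b7⊕b10⊕b11⊕b14⊕b15 = 1⊕0⊕1⊕0⊕1⊕0⊕0⊕1 = 0
s4: b4⊕b5⊕b6⊕b7⊕b12⊕b13⊕b14⊕b15 = 1⊕0⊕1⊕0⊕1⊕0⊕0⊕1 = 0
s8: b8⊕b9⊕b10⊕b11⊕b12⊕b13⊕b14⊕b15 = 0⊕1⊕1⊕0⊕1⊕0⊕0⊕1 = 0
Syndrome (s8...s1) = 0000 → position 0 (no error).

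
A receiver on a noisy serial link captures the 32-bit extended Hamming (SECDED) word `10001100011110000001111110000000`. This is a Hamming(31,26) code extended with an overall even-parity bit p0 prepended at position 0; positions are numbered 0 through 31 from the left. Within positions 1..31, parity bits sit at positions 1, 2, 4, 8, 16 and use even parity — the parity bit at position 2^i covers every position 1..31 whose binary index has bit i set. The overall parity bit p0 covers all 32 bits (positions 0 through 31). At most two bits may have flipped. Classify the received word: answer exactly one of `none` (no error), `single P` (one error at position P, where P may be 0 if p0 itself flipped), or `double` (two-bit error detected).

s1: b1⊕b3⊕b5⊕b7⊕b9⊕b11⊕b13⊕b15⊕b17⊕b19⊕b21⊕b23⊕b25⊕b27⊕b29⊕b31 = 0⊕0⊕1⊕0⊕1⊕1⊕0⊕0⊕0⊕1⊕1⊕1⊕0⊕0⊕0⊕0 = 0
s2: b2⊕b3⊕b6⊕b7⊕b10⊕b11⊕b14⊕b15⊕b18⊕b19⊕b22⊕b23⊕b26⊕b27⊕b30⊕b31 = 0⊕0⊕0⊕0⊕1⊕1⊕0⊕0⊕0⊕1⊕1⊕1⊕0⊕0⊕0⊕0 = 1
s4: b4⊕b5⊕b6⊕b7⊕b12⊕b13⊕b14⊕b15⊕b20⊕b21⊕b22⊕b23⊕b28⊕b29⊕b30⊕b31 = 1⊕1⊕0⊕0⊕1⊕0⊕0⊕0⊕1⊕1⊕1⊕1⊕0⊕0⊕0⊕0 = 1
s8: b8⊕b9⊕b10⊕b11⊕b12⊕b13⊕b14⊕b15⊕b24⊕b25⊕b26⊕b27⊕b28⊕b29⊕b30⊕b31 = 0⊕1⊕1⊕1⊕1⊕0⊕0⊕0⊕1⊕0⊕0⊕0⊕0⊕0⊕0⊕0 = 1
s16: b16⊕b17⊕b18⊕b19⊕b20⊕b21⊕b22⊕b23⊕b24⊕b25⊕b26⊕b27⊕b28⊕b29⊕b30⊕b31 = 0⊕0⊕0⊕1⊕1⊕1⊕1⊕1⊕1⊕0⊕0⊕0⊕0⊕0⊕0⊕0 = 0
Syndrome (s16...s1) = 01110 → position 14.
Overall parity (XOR of all 32 bits, including p0): 1⊕0⊕0⊕0⊕1⊕1⊕0⊕0⊕0⊕1⊕1⊕1⊕1⊕0⊕0⊕0⊕0⊕0⊕0⊕1⊕1⊕1⊕1⊕1⊕1⊕0⊕0⊕0⊕0⊕0⊕0⊕0 = 1
Overall=1, syndrome position=14 → single-bit error at position 14.

single 14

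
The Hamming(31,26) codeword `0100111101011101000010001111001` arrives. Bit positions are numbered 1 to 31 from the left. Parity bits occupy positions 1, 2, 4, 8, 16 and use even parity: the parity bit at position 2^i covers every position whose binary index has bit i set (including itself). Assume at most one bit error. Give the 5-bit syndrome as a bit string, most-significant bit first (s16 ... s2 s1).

10101

s1: b1⊕b3⊕b5⊕b7⊕b9⊕b11⊕b13⊕b15⊕b17⊕b19⊕b21⊕b23⊕b25⊕b27⊕b29⊕b31 = 0⊕0⊕1⊕1⊕0⊕0⊕1⊕0⊕0⊕0⊕1⊕0⊕1⊕1⊕0⊕1 = 1
s2: b2⊕b3⊕b6⊕b7⊕b10⊕b11⊕b14⊕b15⊕b18⊕b19⊕b22⊕b23⊕b26⊕b27⊕b30⊕b31 = 1⊕0⊕1⊕1⊕1⊕0⊕1⊕0⊕0⊕0⊕0⊕0⊕1⊕1⊕0⊕1 = 0
s4: b4⊕b5⊕b6⊕b7⊕b12⊕b13⊕b14⊕b15⊕b20⊕b21⊕b22⊕b23⊕b28⊕b29⊕b30⊕b31 = 0⊕1⊕1⊕1⊕1⊕1⊕1⊕0⊕0⊕1⊕0⊕0⊕1⊕0⊕0⊕1 = 1
s8: b8⊕b9⊕b10⊕b11⊕b12⊕b13⊕b14⊕b15⊕b24⊕b25⊕b26⊕b27⊕b28⊕b29⊕b30⊕b31 = 1⊕0⊕1⊕0⊕1⊕1⊕1⊕0⊕0⊕1⊕1⊕1⊕1⊕0⊕0⊕1 = 0
s16: b16⊕b17⊕b18⊕b19⊕b20⊕b21⊕b22⊕b23⊕b24⊕b25⊕b26⊕b27⊕b28⊕b29⊕b30⊕b31 = 1⊕0⊕0⊕0⊕0⊕1⊕0⊕0⊕0⊕1⊕1⊕1⊕1⊕0⊕0⊕1 = 1
Syndrome (s16...s1) = 10101 → position 21.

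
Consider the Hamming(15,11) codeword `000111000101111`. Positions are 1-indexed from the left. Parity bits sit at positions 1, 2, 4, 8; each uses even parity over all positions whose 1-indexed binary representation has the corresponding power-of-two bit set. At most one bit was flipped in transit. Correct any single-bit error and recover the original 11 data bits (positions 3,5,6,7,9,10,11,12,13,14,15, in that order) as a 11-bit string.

01100101011

s1: b1⊕b3⊕b5⊕b7⊕b9⊕b11⊕b13⊕b15 = 0⊕0⊕1⊕0⊕0⊕0⊕1⊕1 = 1
s2: b2⊕b3⊕b6⊕b7⊕b10⊕b11⊕b14⊕b15 = 0⊕0⊕1⊕0⊕1⊕0⊕1⊕1 = 0
s4: b4⊕b5⊕b6⊕b7⊕b12⊕b13⊕b14⊕b15 = 1⊕1⊕1⊕0⊕1⊕1⊕1⊕1 = 1
s8: b8⊕b9⊕b10⊕b11⊕b12⊕b13⊕b14⊕b15 = 0⊕0⊕1⊕0⊕1⊕1⊕1⊕1 = 1
Syndrome (s8...s1) = 1101 → position 13.
Flip bit 13: corrected codeword = 000111000101011
Data bits at positions 3,5,6,7,9,10,11,12,13,14,15: 01100101011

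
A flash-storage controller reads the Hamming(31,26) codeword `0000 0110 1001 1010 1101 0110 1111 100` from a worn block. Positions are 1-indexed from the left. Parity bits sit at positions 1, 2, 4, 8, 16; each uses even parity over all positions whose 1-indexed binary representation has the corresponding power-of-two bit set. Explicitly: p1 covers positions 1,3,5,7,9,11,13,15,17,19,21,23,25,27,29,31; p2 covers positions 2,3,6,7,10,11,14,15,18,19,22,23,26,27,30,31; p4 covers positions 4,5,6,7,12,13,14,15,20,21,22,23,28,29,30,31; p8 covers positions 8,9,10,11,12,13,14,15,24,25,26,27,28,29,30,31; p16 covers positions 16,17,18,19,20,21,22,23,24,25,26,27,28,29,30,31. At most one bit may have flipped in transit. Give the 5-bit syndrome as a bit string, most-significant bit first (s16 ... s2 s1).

01001

s1: b1⊕b3⊕b5⊕b7⊕b9⊕b11⊕b13⊕b15⊕b17⊕b19⊕b21⊕b23⊕b25⊕b27⊕b29⊕b31 = 0⊕0⊕0⊕1⊕1⊕0⊕1⊕1⊕1⊕0⊕0⊕1⊕1⊕1⊕1⊕0 = 1
s2: b2⊕b3⊕b6⊕b7⊕b10⊕b11⊕b14⊕b15⊕b18⊕b19⊕b22⊕b23⊕b26⊕b27⊕b30⊕b31 = 0⊕0⊕1⊕1⊕0⊕0⊕0⊕1⊕1⊕0⊕1⊕1⊕1⊕1⊕0⊕0 = 0
s4: b4⊕b5⊕b6⊕b7⊕b12⊕b13⊕b14⊕b15⊕b20⊕b21⊕b22⊕b23⊕b28⊕b29⊕b30⊕b31 = 0⊕0⊕1⊕1⊕1⊕1⊕0⊕1⊕1⊕0⊕1⊕1⊕1⊕1⊕0⊕0 = 0
s8: b8⊕b9⊕b10⊕b11⊕b12⊕b13⊕b14⊕b15⊕b24⊕b25⊕b26⊕b27⊕b28⊕b29⊕b30⊕b31 = 0⊕1⊕0⊕0⊕1⊕1⊕0⊕1⊕0⊕1⊕1⊕1⊕1⊕1⊕0⊕0 = 1
s16: b16⊕b17⊕b18⊕b19⊕b20⊕b21⊕b22⊕b23⊕b24⊕b25⊕b26⊕b27⊕b28⊕b29⊕b30⊕b31 = 0⊕1⊕1⊕0⊕1⊕0⊕1⊕1⊕0⊕1⊕1⊕1⊕1⊕1⊕0⊕0 = 0
Syndrome (s16...s1) = 01001 → position 9.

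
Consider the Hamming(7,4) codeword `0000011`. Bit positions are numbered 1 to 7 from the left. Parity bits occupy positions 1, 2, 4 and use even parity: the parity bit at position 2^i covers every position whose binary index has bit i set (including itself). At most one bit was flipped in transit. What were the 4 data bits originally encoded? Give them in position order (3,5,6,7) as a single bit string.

0011

s1: b1⊕b3⊕b5⊕b7 = 0⊕0⊕0⊕1 = 1
s2: b2⊕b3⊕b6⊕b7 = 0⊕0⊕1⊕1 = 0
s4: b4⊕b5⊕b6⊕b7 = 0⊕0⊕1⊕1 = 0
Syndrome (s4...s1) = 001 → position 1.
Flip bit 1: corrected codeword = 1000011
Data bits at positions 3,5,6,7: 0011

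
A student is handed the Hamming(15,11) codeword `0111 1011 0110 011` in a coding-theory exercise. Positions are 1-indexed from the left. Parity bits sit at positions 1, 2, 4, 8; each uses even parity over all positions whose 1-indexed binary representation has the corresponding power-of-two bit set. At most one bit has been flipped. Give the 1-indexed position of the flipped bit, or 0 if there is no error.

15

s1: b1⊕b3⊕b5⊕b7⊕b9⊕b11⊕b13⊕b15 = 0⊕1⊕1⊕1⊕0⊕1⊕0⊕1 = 1
s2: b2⊕b3⊕b6⊕b7⊕b10⊕b11⊕b14⊕b15 = 1⊕1⊕0⊕1⊕1⊕1⊕1⊕1 = 1
s4: b4⊕b5⊕b6⊕b7⊕b12⊕b13⊕b14⊕b15 = 1⊕1⊕0⊕1⊕0⊕0⊕1⊕1 = 1
s8: b8⊕b9⊕b10⊕b11⊕b12⊕b13⊕b14⊕b15 = 1⊕0⊕1⊕1⊕0⊕0⊕1⊕1 = 1
Syndrome (s8...s1) = 1111 → position 15.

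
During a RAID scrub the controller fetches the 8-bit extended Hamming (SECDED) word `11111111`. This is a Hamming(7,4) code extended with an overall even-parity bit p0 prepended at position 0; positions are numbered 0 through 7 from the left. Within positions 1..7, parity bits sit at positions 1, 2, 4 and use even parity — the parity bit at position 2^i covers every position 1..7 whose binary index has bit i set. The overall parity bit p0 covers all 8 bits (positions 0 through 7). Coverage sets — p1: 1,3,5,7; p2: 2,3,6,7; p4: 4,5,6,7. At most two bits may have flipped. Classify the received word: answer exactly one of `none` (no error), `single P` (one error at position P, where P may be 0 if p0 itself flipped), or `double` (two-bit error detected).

none

s1: b1⊕b3⊕b5⊕b7 = 1⊕1⊕1⊕1 = 0
s2: b2⊕b3⊕b6⊕b7 = 1⊕1⊕1⊕1 = 0
s4: b4⊕b5⊕b6⊕b7 = 1⊕1⊕1⊕1 = 0
Syndrome (s4...s1) = 000 → position 0 (no error).
Overall parity (XOR of all 8 bits, including p0): 1⊕1⊕1⊕1⊕1⊕1⊕1⊕1 = 0
Overall=0, syndrome position=0 → no error.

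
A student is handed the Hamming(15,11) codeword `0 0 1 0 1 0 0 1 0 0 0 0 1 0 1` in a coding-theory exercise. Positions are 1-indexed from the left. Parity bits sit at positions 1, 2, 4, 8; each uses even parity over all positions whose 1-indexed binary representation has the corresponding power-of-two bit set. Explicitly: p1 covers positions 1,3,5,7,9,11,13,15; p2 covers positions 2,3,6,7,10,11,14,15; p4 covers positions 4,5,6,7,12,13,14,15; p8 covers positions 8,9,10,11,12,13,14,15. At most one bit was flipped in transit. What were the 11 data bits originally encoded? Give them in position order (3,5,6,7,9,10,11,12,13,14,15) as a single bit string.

11000001101

s1: b1⊕b3⊕b5⊕b7⊕b9⊕b11⊕b13⊕b15 = 0⊕1⊕1⊕0⊕0⊕0⊕1⊕1 = 0
s2: b2⊕b3⊕b6⊕b7⊕b10⊕b11⊕b14⊕b15 = 0⊕1⊕0⊕0⊕0⊕0⊕0⊕1 = 0
s4: b4⊕b5⊕b6⊕b7⊕b12⊕b13⊕b14⊕b15 = 0⊕1⊕0⊕0⊕0⊕1⊕0⊕1 = 1
s8: b8⊕b9⊕b10⊕b11⊕b12⊕b13⊕b14⊕b15 = 1⊕0⊕0⊕0⊕0⊕1⊕0⊕1 = 1
Syndrome (s8...s1) = 1100 → position 12.
Flip bit 12: corrected codeword = 001010010001101
Data bits at positions 3,5,6,7,9,10,11,12,13,14,15: 11000001101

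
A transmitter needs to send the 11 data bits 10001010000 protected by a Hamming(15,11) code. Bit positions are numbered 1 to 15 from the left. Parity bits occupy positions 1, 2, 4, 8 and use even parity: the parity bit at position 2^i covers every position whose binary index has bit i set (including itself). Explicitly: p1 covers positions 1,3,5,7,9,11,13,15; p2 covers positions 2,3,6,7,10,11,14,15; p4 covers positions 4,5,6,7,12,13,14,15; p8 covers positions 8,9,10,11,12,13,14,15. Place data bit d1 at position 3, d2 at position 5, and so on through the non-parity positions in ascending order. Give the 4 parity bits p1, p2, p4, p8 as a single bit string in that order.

Place data bits at non-power-of-two positions: b3=1, b5=0, b6=0, b7=0, b9=1, b10=0, b11=1, b12=0, b13=0, b14=0, b15=0.
p1 = XOR of data positions {3,5,7,9,11,13,15} = 1⊕0⊕0⊕1⊕1⊕0⊕0 = 1
p2 = XOR of data positions {3,6,7,10,11,14,15} = 1⊕0⊕0⊕0⊕1⊕0⊕0 = 0
p4 = XOR of data positions {5,6,7,12,13,14,15} = 0⊕0⊕0⊕0⊕0⊕0⊕0 = 0
p8 = XOR of data positions {9,10,11,12,13,14,15} = 1⊕0⊕1⊕0⊕0⊕0⊕0 = 0
Parity bits p1,p2,p4,p8 = 1000

1000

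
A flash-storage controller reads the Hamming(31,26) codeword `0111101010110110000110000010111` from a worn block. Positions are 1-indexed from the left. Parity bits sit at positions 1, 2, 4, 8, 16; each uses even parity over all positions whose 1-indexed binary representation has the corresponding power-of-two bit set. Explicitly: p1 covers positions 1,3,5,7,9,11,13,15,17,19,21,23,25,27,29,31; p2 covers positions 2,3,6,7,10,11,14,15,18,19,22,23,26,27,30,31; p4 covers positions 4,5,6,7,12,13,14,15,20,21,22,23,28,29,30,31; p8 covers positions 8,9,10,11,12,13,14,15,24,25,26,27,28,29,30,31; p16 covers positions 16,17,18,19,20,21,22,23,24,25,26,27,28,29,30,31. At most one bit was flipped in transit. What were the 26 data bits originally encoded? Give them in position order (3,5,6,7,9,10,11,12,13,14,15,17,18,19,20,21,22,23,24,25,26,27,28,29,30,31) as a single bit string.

11011011001000110000010111

s1: b1⊕b3⊕b5⊕b7⊕b9⊕b11⊕b13⊕b15⊕b17⊕b19⊕b21⊕b23⊕b25⊕b27⊕b29⊕b31 = 0⊕1⊕1⊕1⊕1⊕1⊕0⊕1⊕0⊕0⊕1⊕0⊕0⊕1⊕1⊕1 = 0
s2: b2⊕b3⊕b6⊕b7⊕b10⊕b11⊕b14⊕b15⊕b18⊕b19⊕b22⊕b23⊕b26⊕b27⊕b30⊕b31 = 1⊕1⊕0⊕1⊕0⊕1⊕1⊕1⊕0⊕0⊕0⊕0⊕0⊕1⊕1⊕1 = 1
s4: b4⊕b5⊕b6⊕b7⊕b12⊕b13⊕b14⊕b15⊕b20⊕b21⊕b22⊕b23⊕b28⊕b29⊕b30⊕b31 = 1⊕1⊕0⊕1⊕1⊕0⊕1⊕1⊕1⊕1⊕0⊕0⊕0⊕1⊕1⊕1 = 1
s8: b8⊕b9⊕b10⊕b11⊕b12⊕b13⊕b14⊕b15⊕b24⊕b25⊕b26⊕b27⊕b28⊕b29⊕b30⊕b31 = 0⊕1⊕0⊕1⊕1⊕0⊕1⊕1⊕0⊕0⊕0⊕1⊕0⊕1⊕1⊕1 = 1
s16: b16⊕b17⊕b18⊕b19⊕b20⊕b21⊕b22⊕b23⊕b24⊕b25⊕b26⊕b27⊕b28⊕b29⊕b30⊕b31 = 0⊕0⊕0⊕0⊕1⊕1⊕0⊕0⊕0⊕0⊕0⊕1⊕0⊕1⊕1⊕1 = 0
Syndrome (s16...s1) = 01110 → position 14.
Flip bit 14: corrected codeword = 0111101010110010000110000010111
Data bits at positions 3,5,6,7,9,10,11,12,13,14,15,17,18,19,20,21,22,23,24,25,26,27,28,29,30,31: 11011011001000110000010111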